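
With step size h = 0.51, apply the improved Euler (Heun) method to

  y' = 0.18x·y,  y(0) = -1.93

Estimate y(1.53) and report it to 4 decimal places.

-2.3801

Heun: k1 = f(x_n, y_n); k2 = f(x_n + h, y_n + h·k1); y_{n+1} = y_n + (h/2)·(k1 + k2).
x=0.000000, y=-1.930000:
  k1 = f(0.000000, -1.930000) = 0.000000
  k2 = f(0.510000, -1.930000) = -0.177174
  y ← -1.930000 + (0.51/2)·(0.000000 + (-0.177174)) = -1.975179
x=0.510000, y=-1.975179:
  k1 = f(0.510000, -1.975179) = -0.181321
  k2 = f(1.020000, -2.067653) = -0.379621
  y ← -1.975179 + (0.51/2)·(-0.181321 + (-0.379621)) = -2.118220
x=1.020000, y=-2.118220:
  k1 = f(1.020000, -2.118220) = -0.388905
  k2 = f(1.530000, -2.316561) = -0.637981
  y ← -2.118220 + (0.51/2)·(-0.388905 + (-0.637981)) = -2.380076
y(1.53) ≈ -2.3801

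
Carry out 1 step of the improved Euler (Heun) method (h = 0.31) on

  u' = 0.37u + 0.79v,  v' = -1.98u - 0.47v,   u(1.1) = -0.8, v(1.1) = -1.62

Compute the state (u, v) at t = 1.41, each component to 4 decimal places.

-1.2275, -0.7960

Heun on (u,v): k1 = f(t_n, state_n); k2 = f(t_n + h, state_n + h·k1); state_{n+1} = state_n + (h/2)·(k1 + k2).
1.100000: (-0.800000, -1.620000)
  k1 = (-1.575800, 2.345400)
  predictor → (-1.288498, -0.892926)
  k2 = (-1.182156, 2.970901)
  → (-1.227483, -0.795973)
(u(1.41), v(1.41)) ≈ (-1.2275, -0.7960)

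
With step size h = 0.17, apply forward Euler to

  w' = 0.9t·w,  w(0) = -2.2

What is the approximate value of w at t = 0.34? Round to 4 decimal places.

-2.2572

Euler: w_{n+1} = w_n + h·f(t_n, w_n).
t=0.000000, w=-2.200000: f=0.000000 → w ← -2.200000 + 0.17·0.000000 = -2.200000
t=0.170000, w=-2.200000: f=-0.336600 → w ← -2.200000 + 0.17·(-0.336600) = -2.257222
w(0.34) ≈ -2.2572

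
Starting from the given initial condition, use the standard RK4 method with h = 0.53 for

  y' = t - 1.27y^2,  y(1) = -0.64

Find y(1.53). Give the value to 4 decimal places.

-0.1098

RK4: k1 = f(t_n, y_n); k2 = f(t_n + h/2, y_n + (h/2)·k1); k3 = f(t_n + h/2, y_n + (h/2)·k2); k4 = f(t_n + h, y_n + h·k3); y_{n+1} = y_n + (h/6)·(k1 + 2k2 + 2k3 + k4).
t=1.000000, y=-0.640000:
  k1 = f(1.000000, -0.640000) = 0.479808
  k2 = f(1.265000, -0.512851) = 0.930970
  k3 = f(1.265000, -0.393293) = 1.068557
  k4 = f(1.530000, -0.073665) = 1.523108
  y ← -0.640000 + (0.53/6)·(k1 + 2k2 + 2k3 + k4) = -0.109826
y(1.53) ≈ -0.1098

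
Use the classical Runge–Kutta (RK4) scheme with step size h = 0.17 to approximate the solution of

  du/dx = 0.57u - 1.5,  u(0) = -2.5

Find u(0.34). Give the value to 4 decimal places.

-3.5974

RK4: k1 = f(x_n, u_n); k2 = f(x_n + h/2, u_n + (h/2)·k1); k3 = f(x_n + h/2, u_n + (h/2)·k2); k4 = f(x_n + h, u_n + h·k3); u_{n+1} = u_n + (h/6)·(k1 + 2k2 + 2k3 + k4).
x=0.000000, u=-2.500000:
  k1 = f(0.000000, -2.500000) = -2.925000
  k2 = f(0.085000, -2.748625) = -3.066716
  k3 = f(0.085000, -2.760671) = -3.073582
  k4 = f(0.170000, -3.022509) = -3.222830
  u ← -2.500000 + (0.17/6)·(k1 + 2k2 + 2k3 + k4) = -3.022139
x=0.170000, u=-3.022139:
  k1 = f(0.170000, -3.022139) = -3.222619
  k2 = f(0.255000, -3.296061) = -3.378755
  k3 = f(0.255000, -3.309333) = -3.386320
  k4 = f(0.340000, -3.597813) = -3.550753
  u ← -3.022139 + (0.17/6)·(k1 + 2k2 + 2k3 + k4) = -3.597405
u(0.34) ≈ -3.5974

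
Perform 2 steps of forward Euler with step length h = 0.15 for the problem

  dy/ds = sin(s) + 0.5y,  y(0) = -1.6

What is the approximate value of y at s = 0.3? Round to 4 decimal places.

Euler: y_{n+1} = y_n + h·f(s_n, y_n).
s=0.000000, y=-1.600000: f=-0.800000 → y ← -1.600000 + 0.15·(-0.800000) = -1.720000
s=0.150000, y=-1.720000: f=-0.710562 → y ← -1.720000 + 0.15·(-0.710562) = -1.826584
y(0.3) ≈ -1.8266

-1.8266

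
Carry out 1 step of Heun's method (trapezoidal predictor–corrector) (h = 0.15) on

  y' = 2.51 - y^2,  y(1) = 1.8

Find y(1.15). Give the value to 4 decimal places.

Heun: k1 = f(x_n, y_n); k2 = f(x_n + h, y_n + h·k1); y_{n+1} = y_n + (h/2)·(k1 + k2).
x=1.000000, y=1.800000:
  k1 = f(1.000000, 1.800000) = -0.730000
  k2 = f(1.150000, 1.690500) = -0.347790
  y ← 1.800000 + (0.15/2)·(-0.730000 + (-0.347790)) = 1.719166
y(1.15) ≈ 1.7192

1.7192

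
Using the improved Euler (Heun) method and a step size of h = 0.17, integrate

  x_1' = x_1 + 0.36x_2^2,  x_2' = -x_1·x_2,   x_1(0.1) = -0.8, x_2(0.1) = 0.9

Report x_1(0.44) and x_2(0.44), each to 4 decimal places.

-0.9678, 1.2151

Heun on (x_1,x_2): k1 = f(t_n, state_n); k2 = f(t_n + h, state_n + h·k1); state_{n+1} = state_n + (h/2)·(k1 + k2).
0.100000: (-0.800000, 0.900000)
  k1 = (-0.508400, 0.720000)
  predictor → (-0.886428, 1.022400)
  k2 = (-0.510119, 0.906284)
  → (-0.886574, 1.038234)
0.270000: (-0.886574, 1.038234)
  k1 = (-0.498519, 0.920472)
  predictor → (-0.971322, 1.194714)
  k2 = (-0.457479, 1.160453)
  → (-0.967834, 1.215113)
(x_1(0.44), x_2(0.44)) ≈ (-0.9678, 1.2151)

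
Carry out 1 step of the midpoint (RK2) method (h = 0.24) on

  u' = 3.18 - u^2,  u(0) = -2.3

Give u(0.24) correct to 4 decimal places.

-3.1013

Midpoint: k1 = f(x_n, u_n); k2 = f(x_n + h/2, u_n + (h/2)·k1); u_{n+1} = u_n + h·k2.
x=0.000000, u=-2.300000:
  k1 = f(0.000000, -2.300000) = -2.110000
  k2 = f(0.120000, -2.553200) = -3.338830
  u ← -2.300000 + 0.24·(-3.338830) = -3.101319
u(0.24) ≈ -3.1013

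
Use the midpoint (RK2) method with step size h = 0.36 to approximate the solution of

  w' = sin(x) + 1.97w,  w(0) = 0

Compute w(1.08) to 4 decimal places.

Midpoint: k1 = f(x_n, w_n); k2 = f(x_n + h/2, w_n + (h/2)·k1); w_{n+1} = w_n + h·k2.
x=0.000000, w=0.000000:
  k1 = f(0.000000, 0.000000) = 0.000000
  k2 = f(0.180000, 0.000000) = 0.179030
  w ← 0.000000 + 0.36·0.179030 = 0.064451
x=0.360000, w=0.064451:
  k1 = f(0.360000, 0.064451) = 0.479242
  k2 = f(0.540000, 0.150714) = 0.811043
  w ← 0.064451 + 0.36·0.811043 = 0.356426
x=0.720000, w=0.356426:
  k1 = f(0.720000, 0.356426) = 1.361544
  k2 = f(0.900000, 0.601504) = 1.968290
  w ← 0.356426 + 0.36·1.968290 = 1.065010
w(1.08) ≈ 1.0650

1.0650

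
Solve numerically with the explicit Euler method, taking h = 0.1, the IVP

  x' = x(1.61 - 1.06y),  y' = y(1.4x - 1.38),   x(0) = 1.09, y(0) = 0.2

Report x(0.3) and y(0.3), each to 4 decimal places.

1.6121, 0.2229

Euler on (x,y): x_{n+1} = x_n + h·x', y_{n+1} = y_n + h·y'.
0.000000: (1.090000, 0.200000); f=(1.523820, 0.029200) → (1.242382, 0.202920)
0.100000: (1.242382, 0.202920); f=(1.733005, 0.072916) → (1.415682, 0.210212)
0.200000: (1.415682, 0.210212); f=(1.963800, 0.126538) → (1.612062, 0.222865)
(x(0.3), y(0.3)) ≈ (1.6121, 0.2229)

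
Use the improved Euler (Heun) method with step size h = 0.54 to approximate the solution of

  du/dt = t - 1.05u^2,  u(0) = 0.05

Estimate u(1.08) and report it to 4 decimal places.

0.5599

Heun: k1 = f(t_n, u_n); k2 = f(t_n + h, u_n + h·k1); u_{n+1} = u_n + (h/2)·(k1 + k2).
t=0.000000, u=0.050000:
  k1 = f(0.000000, 0.050000) = -0.002625
  k2 = f(0.540000, 0.048583) = 0.537522
  u ← 0.050000 + (0.54/2)·(-0.002625 + 0.537522) = 0.194422
t=0.540000, u=0.194422:
  k1 = f(0.540000, 0.194422) = 0.500310
  k2 = f(1.080000, 0.464590) = 0.853364
  u ← 0.194422 + (0.54/2)·(0.500310 + 0.853364) = 0.559914
u(1.08) ≈ 0.5599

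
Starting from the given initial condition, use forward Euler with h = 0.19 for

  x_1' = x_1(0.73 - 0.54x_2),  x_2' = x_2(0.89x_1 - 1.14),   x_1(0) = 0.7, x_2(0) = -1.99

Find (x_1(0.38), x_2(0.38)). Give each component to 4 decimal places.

Euler on (x_1,x_2): x_1_{n+1} = x_1_n + h·x_1', x_2_{n+1} = x_2_n + h·x_2'.
0.000000: (0.700000, -1.990000); f=(1.263220, 1.028830) → (0.940012, -1.794522)
0.190000: (0.940012, -1.794522); f=(1.597120, 0.544439) → (1.243465, -1.691079)
(x_1(0.38), x_2(0.38)) ≈ (1.2435, -1.6911)

1.2435, -1.6911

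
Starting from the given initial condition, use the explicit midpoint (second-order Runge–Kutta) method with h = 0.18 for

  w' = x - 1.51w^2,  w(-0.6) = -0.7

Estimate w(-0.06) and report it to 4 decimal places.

Midpoint: k1 = f(x_n, w_n); k2 = f(x_n + h/2, w_n + (h/2)·k1); w_{n+1} = w_n + h·k2.
x=-0.600000, w=-0.700000:
  k1 = f(-0.600000, -0.700000) = -1.339900
  k2 = f(-0.510000, -0.820591) = -1.526788
  w ← -0.700000 + 0.18·(-1.526788) = -0.974822
x=-0.420000, w=-0.974822:
  k1 = f(-0.420000, -0.974822) = -1.854919
  k2 = f(-0.330000, -1.141765) = -2.298476
  w ← -0.974822 + 0.18·(-2.298476) = -1.388548
x=-0.240000, w=-1.388548:
  k1 = f(-0.240000, -1.388548) = -3.151377
  k2 = f(-0.150000, -1.672171) = -4.372197
  w ← -1.388548 + 0.18·(-4.372197) = -2.175543
w(-0.06) ≈ -2.1755

-2.1755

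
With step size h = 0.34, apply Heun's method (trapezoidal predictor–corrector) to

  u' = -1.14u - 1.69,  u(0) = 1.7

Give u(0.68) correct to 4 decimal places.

0.0218

Heun: k1 = f(x_n, u_n); k2 = f(x_n + h, u_n + h·k1); u_{n+1} = u_n + (h/2)·(k1 + k2).
x=0.000000, u=1.700000:
  k1 = f(0.000000, 1.700000) = -3.628000
  k2 = f(0.340000, 0.466480) = -2.221787
  u ← 1.700000 + (0.34/2)·(-3.628000 + (-2.221787)) = 0.705536
x=0.340000, u=0.705536:
  k1 = f(0.340000, 0.705536) = -2.494311
  k2 = f(0.680000, -0.142530) = -1.527516
  u ← 0.705536 + (0.34/2)·(-2.494311 + (-1.527516)) = 0.021826
u(0.68) ≈ 0.0218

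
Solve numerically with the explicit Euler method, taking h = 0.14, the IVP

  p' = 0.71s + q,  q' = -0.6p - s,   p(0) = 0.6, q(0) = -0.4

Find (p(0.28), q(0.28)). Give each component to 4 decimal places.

Euler on (p,q): p_{n+1} = p_n + h·p', q_{n+1} = q_n + h·q'.
0.000000: (0.600000, -0.400000); f=(-0.400000, -0.360000) → (0.544000, -0.450400)
0.140000: (0.544000, -0.450400); f=(-0.351000, -0.466400) → (0.494860, -0.515696)
(p(0.28), q(0.28)) ≈ (0.4949, -0.5157)

0.4949, -0.5157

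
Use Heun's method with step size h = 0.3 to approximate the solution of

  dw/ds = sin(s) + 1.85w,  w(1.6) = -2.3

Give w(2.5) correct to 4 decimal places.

-9.5222

Heun: k1 = f(s_n, w_n); k2 = f(s_n + h, w_n + h·k1); w_{n+1} = w_n + (h/2)·(k1 + k2).
s=1.600000, w=-2.300000:
  k1 = f(1.600000, -2.300000) = -3.255426
  k2 = f(1.900000, -3.276628) = -5.115462
  w ← -2.300000 + (0.3/2)·(-3.255426 + (-5.115462)) = -3.555633
s=1.900000, w=-3.555633:
  k1 = f(1.900000, -3.555633) = -5.631621
  k2 = f(2.200000, -5.245120) = -8.894975
  w ← -3.555633 + (0.3/2)·(-5.631621 + (-8.894975)) = -5.734623
s=2.200000, w=-5.734623:
  k1 = f(2.200000, -5.734623) = -9.800555
  k2 = f(2.500000, -8.674789) = -15.449888
  w ← -5.734623 + (0.3/2)·(-9.800555 + (-15.449888)) = -9.522189
w(2.5) ≈ -9.5222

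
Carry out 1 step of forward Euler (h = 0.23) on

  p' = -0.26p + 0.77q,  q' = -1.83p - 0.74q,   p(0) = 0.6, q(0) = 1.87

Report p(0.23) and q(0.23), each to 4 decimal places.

Euler on (p,q): p_{n+1} = p_n + h·p', q_{n+1} = q_n + h·q'.
0.000000: (0.600000, 1.870000); f=(1.283900, -2.481800) → (0.895297, 1.299186)
(p(0.23), q(0.23)) ≈ (0.8953, 1.2992)

0.8953, 1.2992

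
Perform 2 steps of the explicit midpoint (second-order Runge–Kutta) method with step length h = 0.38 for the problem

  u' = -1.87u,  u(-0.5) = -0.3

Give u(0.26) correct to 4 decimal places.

-0.0881

Midpoint: k1 = f(x_n, u_n); k2 = f(x_n + h/2, u_n + (h/2)·k1); u_{n+1} = u_n + h·k2.
x=-0.500000, u=-0.300000:
  k1 = f(-0.500000, -0.300000) = 0.561000
  k2 = f(-0.310000, -0.193410) = 0.361677
  u ← -0.300000 + 0.38·0.361677 = -0.162563
x=-0.120000, u=-0.162563:
  k1 = f(-0.120000, -0.162563) = 0.303993
  k2 = f(0.070000, -0.104804) = 0.195984
  u ← -0.162563 + 0.38·0.195984 = -0.088089
u(0.26) ≈ -0.0881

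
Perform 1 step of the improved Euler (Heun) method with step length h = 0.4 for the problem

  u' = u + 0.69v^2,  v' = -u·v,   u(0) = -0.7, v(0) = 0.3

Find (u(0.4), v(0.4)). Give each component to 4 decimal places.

Heun on (u,v): k1 = f(s_n, state_n); k2 = f(s_n + h, state_n + h·k1); state_{n+1} = state_n + (h/2)·(k1 + k2).
0.000000: (-0.700000, 0.300000)
  k1 = (-0.637900, 0.210000)
  predictor → (-0.955160, 0.384000)
  k2 = (-0.853415, 0.366781)
  → (-0.998263, 0.415356)
(u(0.4), v(0.4)) ≈ (-0.9983, 0.4154)

-0.9983, 0.4154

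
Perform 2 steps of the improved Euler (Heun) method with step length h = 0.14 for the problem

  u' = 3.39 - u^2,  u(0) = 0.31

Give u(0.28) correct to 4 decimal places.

1.0827

Heun: k1 = f(x_n, u_n); k2 = f(x_n + h, u_n + h·k1); u_{n+1} = u_n + (h/2)·(k1 + k2).
x=0.000000, u=0.310000:
  k1 = f(0.000000, 0.310000) = 3.293900
  k2 = f(0.140000, 0.771146) = 2.795334
  u ← 0.310000 + (0.14/2)·(3.293900 + 2.795334) = 0.736246
x=0.140000, u=0.736246:
  k1 = f(0.140000, 0.736246) = 2.847941
  k2 = f(0.280000, 1.134958) = 2.101870
  u ← 0.736246 + (0.14/2)·(2.847941 + 2.101870) = 1.082733
u(0.28) ≈ 1.0827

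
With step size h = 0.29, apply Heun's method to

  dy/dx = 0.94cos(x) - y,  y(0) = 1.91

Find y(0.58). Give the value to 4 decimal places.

Heun: k1 = f(x_n, y_n); k2 = f(x_n + h, y_n + h·k1); y_{n+1} = y_n + (h/2)·(k1 + k2).
x=0.000000, y=1.910000:
  k1 = f(0.000000, 1.910000) = -0.970000
  k2 = f(0.290000, 1.628700) = -0.727951
  y ← 1.910000 + (0.29/2)·(-0.970000 + (-0.727951)) = 1.663797
x=0.290000, y=1.663797:
  k1 = f(0.290000, 1.663797) = -0.763048
  k2 = f(0.580000, 1.442513) = -0.656238
  y ← 1.663797 + (0.29/2)·(-0.763048 + (-0.656238)) = 1.458001
y(0.58) ≈ 1.4580

1.4580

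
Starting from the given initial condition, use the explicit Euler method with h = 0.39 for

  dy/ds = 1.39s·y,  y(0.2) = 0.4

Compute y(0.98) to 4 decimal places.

0.5852

Euler: y_{n+1} = y_n + h·f(s_n, y_n).
s=0.200000, y=0.400000: f=0.111200 → y ← 0.400000 + 0.39·0.111200 = 0.443368
s=0.590000, y=0.443368: f=0.363606 → y ← 0.443368 + 0.39·0.363606 = 0.585174
y(0.98) ≈ 0.5852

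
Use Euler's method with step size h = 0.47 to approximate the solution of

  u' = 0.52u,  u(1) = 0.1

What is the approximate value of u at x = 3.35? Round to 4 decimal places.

Euler: u_{n+1} = u_n + h·f(x_n, u_n).
x=1.000000, u=0.100000: f=0.052000 → u ← 0.100000 + 0.47·0.052000 = 0.124440
x=1.470000, u=0.124440: f=0.064709 → u ← 0.124440 + 0.47·0.064709 = 0.154853
x=1.940000, u=0.154853: f=0.080524 → u ← 0.154853 + 0.47·0.080524 = 0.192699
x=2.410000, u=0.192699: f=0.100204 → u ← 0.192699 + 0.47·0.100204 = 0.239795
x=2.880000, u=0.239795: f=0.124693 → u ← 0.239795 + 0.47·0.124693 = 0.298401
u(3.35) ≈ 0.2984

0.2984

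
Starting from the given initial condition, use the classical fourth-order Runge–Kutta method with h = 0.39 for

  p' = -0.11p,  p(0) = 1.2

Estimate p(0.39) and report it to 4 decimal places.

1.1496

RK4: k1 = f(t_n, p_n); k2 = f(t_n + h/2, p_n + (h/2)·k1); k3 = f(t_n + h/2, p_n + (h/2)·k2); k4 = f(t_n + h, p_n + h·k3); p_{n+1} = p_n + (h/6)·(k1 + 2k2 + 2k3 + k4).
t=0.000000, p=1.200000:
  k1 = f(0.000000, 1.200000) = -0.132000
  k2 = f(0.195000, 1.174260) = -0.129169
  k3 = f(0.195000, 1.174812) = -0.129229
  k4 = f(0.390000, 1.149601) = -0.126456
  p ← 1.200000 + (0.39/6)·(k1 + 2k2 + 2k3 + k4) = 1.149609
p(0.39) ≈ 1.1496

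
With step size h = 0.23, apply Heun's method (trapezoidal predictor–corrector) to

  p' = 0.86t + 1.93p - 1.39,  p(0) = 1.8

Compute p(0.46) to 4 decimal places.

Heun: k1 = f(t_n, p_n); k2 = f(t_n + h, p_n + h·k1); p_{n+1} = p_n + (h/2)·(k1 + k2).
t=0.000000, p=1.800000:
  k1 = f(0.000000, 1.800000) = 2.084000
  k2 = f(0.230000, 2.279320) = 3.206888
  p ← 1.800000 + (0.23/2)·(2.084000 + 3.206888) = 2.408452
t=0.230000, p=2.408452:
  k1 = f(0.230000, 2.408452) = 3.456113
  k2 = f(0.460000, 3.203358) = 5.188081
  p ← 2.408452 + (0.23/2)·(3.456113 + 5.188081) = 3.402534
p(0.46) ≈ 3.4025

3.4025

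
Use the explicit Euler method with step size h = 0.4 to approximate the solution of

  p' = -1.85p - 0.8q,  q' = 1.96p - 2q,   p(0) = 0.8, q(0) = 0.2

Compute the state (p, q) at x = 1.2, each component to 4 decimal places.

-0.1246, -0.0888

Euler on (p,q): p_{n+1} = p_n + h·p', q_{n+1} = q_n + h·q'.
0.000000: (0.800000, 0.200000); f=(-1.640000, 1.168000) → (0.144000, 0.667200)
0.400000: (0.144000, 0.667200); f=(-0.800160, -1.052160) → (-0.176064, 0.246336)
0.800000: (-0.176064, 0.246336); f=(0.128650, -0.837757) → (-0.124604, -0.088767)
(p(1.2), q(1.2)) ≈ (-0.1246, -0.0888)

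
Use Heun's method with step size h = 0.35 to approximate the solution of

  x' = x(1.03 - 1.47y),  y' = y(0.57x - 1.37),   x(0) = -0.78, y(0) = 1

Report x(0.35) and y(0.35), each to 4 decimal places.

Heun on (x,y): k1 = f(t_n, state_n); k2 = f(t_n + h, state_n + h·k1); state_{n+1} = state_n + (h/2)·(k1 + k2).
0.000000: (-0.780000, 1.000000)
  k1 = (0.343200, -1.814600)
  predictor → (-0.659880, 0.364890)
  k2 = (-0.325724, -0.637146)
  → (-0.776942, 0.570944)
(x(0.35), y(0.35)) ≈ (-0.7769, 0.5709)

-0.7769, 0.5709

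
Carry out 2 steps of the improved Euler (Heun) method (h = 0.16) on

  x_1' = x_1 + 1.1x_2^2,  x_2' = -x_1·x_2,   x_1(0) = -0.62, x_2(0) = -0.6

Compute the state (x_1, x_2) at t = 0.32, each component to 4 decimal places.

Heun on (x_1,x_2): k1 = f(t_n, state_n); k2 = f(t_n + h, state_n + h·k1); state_{n+1} = state_n + (h/2)·(k1 + k2).
0.000000: (-0.620000, -0.600000)
  k1 = (-0.224000, -0.372000)
  predictor → (-0.655840, -0.659520)
  k2 = (-0.177377, -0.432540)
  → (-0.652110, -0.664363)
0.160000: (-0.652110, -0.664363)
  k1 = (-0.166594, -0.433238)
  predictor → (-0.678765, -0.733681)
  k2 = (-0.086648, -0.497997)
  → (-0.672370, -0.738862)
(x_1(0.32), x_2(0.32)) ≈ (-0.6724, -0.7389)

-0.6724, -0.7389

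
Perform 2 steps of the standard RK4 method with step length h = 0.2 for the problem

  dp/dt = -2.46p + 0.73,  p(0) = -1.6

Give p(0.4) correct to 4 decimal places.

RK4: k1 = f(t_n, p_n); k2 = f(t_n + h/2, p_n + (h/2)·k1); k3 = f(t_n + h/2, p_n + (h/2)·k2); k4 = f(t_n + h, p_n + h·k3); p_{n+1} = p_n + (h/6)·(k1 + 2k2 + 2k3 + k4).
t=0.000000, p=-1.600000:
  k1 = f(0.000000, -1.600000) = 4.666000
  k2 = f(0.100000, -1.133400) = 3.518164
  k3 = f(0.100000, -1.248184) = 3.800532
  k4 = f(0.200000, -0.839894) = 2.796138
  p ← -1.600000 + (0.2/6)·(k1 + 2k2 + 2k3 + k4) = -0.863349
t=0.200000, p=-0.863349:
  k1 = f(0.200000, -0.863349) = 2.853839
  k2 = f(0.300000, -0.577965) = 2.151794
  k3 = f(0.300000, -0.648170) = 2.324497
  k4 = f(0.400000, -0.398450) = 1.710186
  p ← -0.863349 + (0.2/6)·(k1 + 2k2 + 2k3 + k4) = -0.412795
p(0.4) ≈ -0.4128

-0.4128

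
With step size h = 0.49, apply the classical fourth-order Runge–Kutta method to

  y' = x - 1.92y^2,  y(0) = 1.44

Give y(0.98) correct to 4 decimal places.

0.6084

RK4: k1 = f(x_n, y_n); k2 = f(x_n + h/2, y_n + (h/2)·k1); k3 = f(x_n + h/2, y_n + (h/2)·k2); k4 = f(x_n + h, y_n + h·k3); y_{n+1} = y_n + (h/6)·(k1 + 2k2 + 2k3 + k4).
x=0.000000, y=1.440000:
  k1 = f(0.000000, 1.440000) = -3.981312
  k2 = f(0.245000, 0.464579) = -0.169400
  k3 = f(0.245000, 1.398497) = -3.510124
  k4 = f(0.490000, -0.279961) = 0.339514
  y ← 1.440000 + (0.49/6)·(k1 + 2k2 + 2k3 + k4) = 0.541598
x=0.490000, y=0.541598:
  k1 = f(0.490000, 0.541598) = -0.073190
  k2 = f(0.735000, 0.523666) = 0.208486
  k3 = f(0.735000, 0.592677) = 0.060570
  k4 = f(0.980000, 0.571277) = 0.353394
  y ← 0.541598 + (0.49/6)·(k1 + 2k2 + 2k3 + k4) = 0.608427
y(0.98) ≈ 0.6084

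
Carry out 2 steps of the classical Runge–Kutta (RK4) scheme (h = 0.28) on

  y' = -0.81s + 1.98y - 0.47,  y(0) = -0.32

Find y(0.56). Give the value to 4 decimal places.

RK4: k1 = f(s_n, y_n); k2 = f(s_n + h/2, y_n + (h/2)·k1); k3 = f(s_n + h/2, y_n + (h/2)·k2); k4 = f(s_n + h, y_n + h·k3); y_{n+1} = y_n + (h/6)·(k1 + 2k2 + 2k3 + k4).
s=0.000000, y=-0.320000:
  k1 = f(0.000000, -0.320000) = -1.103600
  k2 = f(0.140000, -0.474504) = -1.522918
  k3 = f(0.140000, -0.533209) = -1.639153
  k4 = f(0.280000, -0.778963) = -2.239146
  y ← -0.320000 + (0.28/6)·(k1 + 2k2 + 2k3 + k4) = -0.771121
s=0.280000, y=-0.771121:
  k1 = f(0.280000, -0.771121) = -2.223620
  k2 = f(0.420000, -1.082428) = -2.953408
  k3 = f(0.420000, -1.184599) = -3.155705
  k4 = f(0.560000, -1.654719) = -4.199943
  y ← -0.771121 + (0.28/6)·(k1 + 2k2 + 2k3 + k4) = -1.641072
y(0.56) ≈ -1.6411

-1.6411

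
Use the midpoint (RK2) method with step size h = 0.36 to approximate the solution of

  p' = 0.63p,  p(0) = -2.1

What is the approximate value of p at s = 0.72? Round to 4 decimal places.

Midpoint: k1 = f(s_n, p_n); k2 = f(s_n + h/2, p_n + (h/2)·k1); p_{n+1} = p_n + h·k2.
s=0.000000, p=-2.100000:
  k1 = f(0.000000, -2.100000) = -1.323000
  k2 = f(0.180000, -2.338140) = -1.473028
  p ← -2.100000 + 0.36·(-1.473028) = -2.630290
s=0.360000, p=-2.630290:
  k1 = f(0.360000, -2.630290) = -1.657083
  k2 = f(0.540000, -2.928565) = -1.844996
  p ← -2.630290 + 0.36·(-1.844996) = -3.294489
p(0.72) ≈ -3.2945

-3.2945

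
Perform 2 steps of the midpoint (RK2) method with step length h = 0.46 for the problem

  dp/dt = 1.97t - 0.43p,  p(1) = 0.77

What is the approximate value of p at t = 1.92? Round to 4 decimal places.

2.7629

Midpoint: k1 = f(t_n, p_n); k2 = f(t_n + h/2, p_n + (h/2)·k1); p_{n+1} = p_n + h·k2.
t=1.000000, p=0.770000:
  k1 = f(1.000000, 0.770000) = 1.638900
  k2 = f(1.230000, 1.146947) = 1.929913
  p ← 0.770000 + 0.46·1.929913 = 1.657760
t=1.460000, p=1.657760:
  k1 = f(1.460000, 1.657760) = 2.163363
  k2 = f(1.690000, 2.155333) = 2.402507
  p ← 1.657760 + 0.46·2.402507 = 2.762913
p(1.92) ≈ 2.7629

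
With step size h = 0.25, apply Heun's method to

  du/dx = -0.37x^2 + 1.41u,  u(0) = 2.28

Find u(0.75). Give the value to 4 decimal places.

6.3852

Heun: k1 = f(x_n, u_n); k2 = f(x_n + h, u_n + h·k1); u_{n+1} = u_n + (h/2)·(k1 + k2).
x=0.000000, u=2.280000:
  k1 = f(0.000000, 2.280000) = 3.214800
  k2 = f(0.250000, 3.083700) = 4.324892
  u ← 2.280000 + (0.25/2)·(3.214800 + 4.324892) = 3.222461
x=0.250000, u=3.222461:
  k1 = f(0.250000, 3.222461) = 4.520546
  k2 = f(0.500000, 4.352598) = 6.044663
  u ← 3.222461 + (0.25/2)·(4.520546 + 6.044663) = 4.543113
x=0.500000, u=4.543113:
  k1 = f(0.500000, 4.543113) = 6.313289
  k2 = f(0.750000, 6.121435) = 8.423098
  u ← 4.543113 + (0.25/2)·(6.313289 + 8.423098) = 6.385161
u(0.75) ≈ 6.3852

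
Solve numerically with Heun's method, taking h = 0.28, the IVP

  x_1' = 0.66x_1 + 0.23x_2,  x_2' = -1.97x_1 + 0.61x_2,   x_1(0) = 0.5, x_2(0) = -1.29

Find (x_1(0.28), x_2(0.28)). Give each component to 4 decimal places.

Heun on (x_1,x_2): k1 = f(t_n, state_n); k2 = f(t_n + h, state_n + h·k1); state_{n+1} = state_n + (h/2)·(k1 + k2).
0.000000: (0.500000, -1.290000)
  k1 = (0.033300, -1.771900)
  predictor → (0.509324, -1.786132)
  k2 = (-0.074657, -2.092909)
  → (0.494210, -1.831073)
(x_1(0.28), x_2(0.28)) ≈ (0.4942, -1.8311)

0.4942, -1.8311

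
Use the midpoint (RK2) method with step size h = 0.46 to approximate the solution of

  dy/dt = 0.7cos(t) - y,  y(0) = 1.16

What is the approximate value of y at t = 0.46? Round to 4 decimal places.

0.9886

Midpoint: k1 = f(t_n, y_n); k2 = f(t_n + h/2, y_n + (h/2)·k1); y_{n+1} = y_n + h·k2.
t=0.000000, y=1.160000:
  k1 = f(0.000000, 1.160000) = -0.460000
  k2 = f(0.230000, 1.054200) = -0.372634
  y ← 1.160000 + 0.46·(-0.372634) = 0.988589
y(0.46) ≈ 0.9886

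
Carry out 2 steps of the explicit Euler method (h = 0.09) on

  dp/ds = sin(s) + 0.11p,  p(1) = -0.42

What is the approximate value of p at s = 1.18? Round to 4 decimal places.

Euler: p_{n+1} = p_n + h·f(s_n, p_n).
s=1.000000, p=-0.420000: f=0.795271 → p ← -0.420000 + 0.09·0.795271 = -0.348426
s=1.090000, p=-0.348426: f=0.848300 → p ← -0.348426 + 0.09·0.848300 = -0.272079
p(1.18) ≈ -0.2721

-0.2721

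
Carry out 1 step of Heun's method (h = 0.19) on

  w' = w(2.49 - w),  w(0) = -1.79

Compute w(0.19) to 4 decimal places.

Heun: k1 = f(x_n, w_n); k2 = f(x_n + h, w_n + h·k1); w_{n+1} = w_n + (h/2)·(k1 + k2).
x=0.000000, w=-1.790000:
  k1 = f(0.000000, -1.790000) = -7.661200
  k2 = f(0.190000, -3.245628) = -18.615715
  w ← -1.790000 + (0.19/2)·(-7.661200 + (-18.615715)) = -4.286307
w(0.19) ≈ -4.2863

-4.2863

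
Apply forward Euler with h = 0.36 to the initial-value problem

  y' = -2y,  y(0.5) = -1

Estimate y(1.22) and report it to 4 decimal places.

Euler: y_{n+1} = y_n + h·f(s_n, y_n).
s=0.500000, y=-1.000000: f=2.000000 → y ← -1.000000 + 0.36·2.000000 = -0.280000
s=0.860000, y=-0.280000: f=0.560000 → y ← -0.280000 + 0.36·0.560000 = -0.078400
y(1.22) ≈ -0.0784

-0.0784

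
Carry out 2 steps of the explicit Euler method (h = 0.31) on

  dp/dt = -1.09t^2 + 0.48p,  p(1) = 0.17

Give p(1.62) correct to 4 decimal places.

Euler: p_{n+1} = p_n + h·f(t_n, p_n).
t=1.000000, p=0.170000: f=-1.008400 → p ← 0.170000 + 0.31·(-1.008400) = -0.142604
t=1.310000, p=-0.142604: f=-1.938999 → p ← -0.142604 + 0.31·(-1.938999) = -0.743694
p(1.62) ≈ -0.7437

-0.7437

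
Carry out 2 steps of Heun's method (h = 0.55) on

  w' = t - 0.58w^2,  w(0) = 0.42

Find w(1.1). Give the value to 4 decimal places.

0.8455

Heun: k1 = f(t_n, w_n); k2 = f(t_n + h, w_n + h·k1); w_{n+1} = w_n + (h/2)·(k1 + k2).
t=0.000000, w=0.420000:
  k1 = f(0.000000, 0.420000) = -0.102312
  k2 = f(0.550000, 0.363728) = 0.473267
  w ← 0.420000 + (0.55/2)·(-0.102312 + 0.473267) = 0.522013
t=0.550000, w=0.522013:
  k1 = f(0.550000, 0.522013) = 0.391952
  k2 = f(1.100000, 0.737586) = 0.784461
  w ← 0.522013 + (0.55/2)·(0.391952 + 0.784461) = 0.845526
w(1.1) ≈ 0.8455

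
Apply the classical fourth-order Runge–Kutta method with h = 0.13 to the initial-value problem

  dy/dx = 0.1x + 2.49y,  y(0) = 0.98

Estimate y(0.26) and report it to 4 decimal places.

1.8765

RK4: k1 = f(x_n, y_n); k2 = f(x_n + h/2, y_n + (h/2)·k1); k3 = f(x_n + h/2, y_n + (h/2)·k2); k4 = f(x_n + h, y_n + h·k3); y_{n+1} = y_n + (h/6)·(k1 + 2k2 + 2k3 + k4).
x=0.000000, y=0.980000:
  k1 = f(0.000000, 0.980000) = 2.440200
  k2 = f(0.065000, 1.138613) = 2.841646
  k3 = f(0.065000, 1.164707) = 2.906620
  k4 = f(0.130000, 1.357861) = 3.394073
  y ← 0.980000 + (0.13/6)·(k1 + 2k2 + 2k3 + k4) = 1.355501
x=0.130000, y=1.355501:
  k1 = f(0.130000, 1.355501) = 3.388197
  k2 = f(0.195000, 1.575734) = 3.943077
  k3 = f(0.195000, 1.611801) = 4.032884
  k4 = f(0.260000, 1.879776) = 4.706642
  y ← 1.355501 + (0.13/6)·(k1 + 2k2 + 2k3 + k4) = 1.876514
y(0.26) ≈ 1.8765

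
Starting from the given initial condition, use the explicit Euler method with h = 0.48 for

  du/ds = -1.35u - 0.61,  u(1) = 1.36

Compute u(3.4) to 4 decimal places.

Euler: u_{n+1} = u_n + h·f(s_n, u_n).
s=1.000000, u=1.360000: f=-2.446000 → u ← 1.360000 + 0.48·(-2.446000) = 0.185920
s=1.480000, u=0.185920: f=-0.860992 → u ← 0.185920 + 0.48·(-0.860992) = -0.227356
s=1.960000, u=-0.227356: f=-0.303069 → u ← -0.227356 + 0.48·(-0.303069) = -0.372829
s=2.440000, u=-0.372829: f=-0.106680 → u ← -0.372829 + 0.48·(-0.106680) = -0.424036
s=2.920000, u=-0.424036: f=-0.037551 → u ← -0.424036 + 0.48·(-0.037551) = -0.442061
u(3.4) ≈ -0.4421

-0.4421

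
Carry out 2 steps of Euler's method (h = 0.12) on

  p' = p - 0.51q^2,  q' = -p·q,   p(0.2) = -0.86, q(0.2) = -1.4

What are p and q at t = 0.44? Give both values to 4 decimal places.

Euler on (p,q): p_{n+1} = p_n + h·p', q_{n+1} = q_n + h·q'.
0.200000: (-0.860000, -1.400000); f=(-1.859600, -1.204000) → (-1.083152, -1.544480)
0.320000: (-1.083152, -1.544480); f=(-2.299715, -1.672907) → (-1.359118, -1.745229)
(p(0.44), q(0.44)) ≈ (-1.3591, -1.7452)

-1.3591, -1.7452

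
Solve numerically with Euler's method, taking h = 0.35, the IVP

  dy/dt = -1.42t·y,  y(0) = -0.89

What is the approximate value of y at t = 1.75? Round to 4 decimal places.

-0.0697

Euler: y_{n+1} = y_n + h·f(t_n, y_n).
t=0.000000, y=-0.890000: f=0.000000 → y ← -0.890000 + 0.35·0.000000 = -0.890000
t=0.350000, y=-0.890000: f=0.442330 → y ← -0.890000 + 0.35·0.442330 = -0.735185
t=0.700000, y=-0.735185: f=0.730773 → y ← -0.735185 + 0.35·0.730773 = -0.479414
t=1.050000, y=-0.479414: f=0.714806 → y ← -0.479414 + 0.35·0.714806 = -0.229232
t=1.400000, y=-0.229232: f=0.455713 → y ← -0.229232 + 0.35·0.455713 = -0.069732
y(1.75) ≈ -0.0697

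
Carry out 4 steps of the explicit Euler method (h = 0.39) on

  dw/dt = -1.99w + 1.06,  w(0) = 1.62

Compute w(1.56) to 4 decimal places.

Euler: w_{n+1} = w_n + h·f(t_n, w_n).
t=0.000000, w=1.620000: f=-2.163800 → w ← 1.620000 + 0.39·(-2.163800) = 0.776118
t=0.390000, w=0.776118: f=-0.484475 → w ← 0.776118 + 0.39·(-0.484475) = 0.587173
t=0.780000, w=0.587173: f=-0.108474 → w ← 0.587173 + 0.39·(-0.108474) = 0.544868
t=1.170000, w=0.544868: f=-0.024287 → w ← 0.544868 + 0.39·(-0.024287) = 0.535396
w(1.56) ≈ 0.5354

0.5354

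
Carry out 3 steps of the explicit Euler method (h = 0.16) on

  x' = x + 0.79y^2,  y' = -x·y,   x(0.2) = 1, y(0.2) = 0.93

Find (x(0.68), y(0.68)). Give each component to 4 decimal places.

Euler on (x,y): x_{n+1} = x_n + h·x', y_{n+1} = y_n + h·y'.
0.200000: (1.000000, 0.930000); f=(1.683271, -0.930000) → (1.269323, 0.781200)
0.360000: (1.269323, 0.781200); f=(1.751439, -0.991595) → (1.549554, 0.622545)
0.520000: (1.549554, 0.622545); f=(1.855728, -0.964666) → (1.846470, 0.468198)
(x(0.68), y(0.68)) ≈ (1.8465, 0.4682)

1.8465, 0.4682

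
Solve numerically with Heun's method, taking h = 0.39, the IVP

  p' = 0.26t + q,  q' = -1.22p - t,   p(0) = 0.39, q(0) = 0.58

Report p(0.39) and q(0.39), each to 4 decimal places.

0.5998, 0.2646

Heun on (p,q): k1 = f(t_n, state_n); k2 = f(t_n + h, state_n + h·k1); state_{n+1} = state_n + (h/2)·(k1 + k2).
0.000000: (0.390000, 0.580000)
  k1 = (0.580000, -0.475800)
  predictor → (0.616200, 0.394438)
  k2 = (0.495838, -1.141764)
  → (0.599788, 0.264575)
(p(0.39), q(0.39)) ≈ (0.5998, 0.2646)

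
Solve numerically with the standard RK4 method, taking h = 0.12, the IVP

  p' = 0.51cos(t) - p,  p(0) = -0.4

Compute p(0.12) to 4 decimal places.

RK4: k1 = f(t_n, p_n); k2 = f(t_n + h/2, p_n + (h/2)·k1); k3 = f(t_n + h/2, p_n + (h/2)·k2); k4 = f(t_n + h, p_n + h·k3); p_{n+1} = p_n + (h/6)·(k1 + 2k2 + 2k3 + k4).
t=0.000000, p=-0.400000:
  k1 = f(0.000000, -0.400000) = 0.910000
  k2 = f(0.060000, -0.345400) = 0.854482
  k3 = f(0.060000, -0.348731) = 0.857813
  k4 = f(0.120000, -0.297062) = 0.803395
  p ← -0.400000 + (0.12/6)·(k1 + 2k2 + 2k3 + k4) = -0.297240
p(0.12) ≈ -0.2972

-0.2972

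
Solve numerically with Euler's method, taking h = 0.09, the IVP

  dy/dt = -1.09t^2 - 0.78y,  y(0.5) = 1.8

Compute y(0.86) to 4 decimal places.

1.1958

Euler: y_{n+1} = y_n + h·f(t_n, y_n).
t=0.500000, y=1.800000: f=-1.676500 → y ← 1.800000 + 0.09·(-1.676500) = 1.649115
t=0.590000, y=1.649115: f=-1.665739 → y ← 1.649115 + 0.09·(-1.665739) = 1.499199
t=0.680000, y=1.499199: f=-1.673391 → y ← 1.499199 + 0.09·(-1.673391) = 1.348593
t=0.770000, y=1.348593: f=-1.698164 → y ← 1.348593 + 0.09·(-1.698164) = 1.195759
y(0.86) ≈ 1.1958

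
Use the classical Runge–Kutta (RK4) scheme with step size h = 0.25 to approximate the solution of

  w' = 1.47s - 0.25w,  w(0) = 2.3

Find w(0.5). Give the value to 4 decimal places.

2.2061

RK4: k1 = f(s_n, w_n); k2 = f(s_n + h/2, w_n + (h/2)·k1); k3 = f(s_n + h/2, w_n + (h/2)·k2); k4 = f(s_n + h, w_n + h·k3); w_{n+1} = w_n + (h/6)·(k1 + 2k2 + 2k3 + k4).
s=0.000000, w=2.300000:
  k1 = f(0.000000, 2.300000) = -0.575000
  k2 = f(0.125000, 2.228125) = -0.373281
  k3 = f(0.125000, 2.253340) = -0.379585
  k4 = f(0.250000, 2.205104) = -0.183776
  w ← 2.300000 + (0.25/6)·(k1 + 2k2 + 2k3 + k4) = 2.205645
s=0.250000, w=2.205645:
  k1 = f(0.250000, 2.205645) = -0.183911
  k2 = f(0.375000, 2.182657) = 0.005586
  k3 = f(0.375000, 2.206344) = -0.000336
  k4 = f(0.500000, 2.205562) = 0.183610
  w ← 2.205645 + (0.25/6)·(k1 + 2k2 + 2k3 + k4) = 2.206070
w(0.5) ≈ 2.2061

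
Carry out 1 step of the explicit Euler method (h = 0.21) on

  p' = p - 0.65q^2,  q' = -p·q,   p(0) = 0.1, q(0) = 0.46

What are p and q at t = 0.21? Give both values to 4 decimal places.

Euler on (p,q): p_{n+1} = p_n + h·p', q_{n+1} = q_n + h·q'.
0.000000: (0.100000, 0.460000); f=(-0.037540, -0.046000) → (0.092117, 0.450340)
(p(0.21), q(0.21)) ≈ (0.0921, 0.4503)

0.0921, 0.4503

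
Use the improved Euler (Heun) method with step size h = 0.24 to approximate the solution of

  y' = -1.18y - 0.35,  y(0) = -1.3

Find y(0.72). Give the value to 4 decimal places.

Heun: k1 = f(t_n, y_n); k2 = f(t_n + h, y_n + h·k1); y_{n+1} = y_n + (h/2)·(k1 + k2).
t=0.000000, y=-1.300000:
  k1 = f(0.000000, -1.300000) = 1.184000
  k2 = f(0.240000, -1.015840) = 0.848691
  y ← -1.300000 + (0.24/2)·(1.184000 + 0.848691) = -1.056077
t=0.240000, y=-1.056077:
  k1 = f(0.240000, -1.056077) = 0.896171
  k2 = f(0.480000, -0.840996) = 0.642375
  y ← -1.056077 + (0.24/2)·(0.896171 + 0.642375) = -0.871452
t=0.480000, y=-0.871452:
  k1 = f(0.480000, -0.871452) = 0.678313
  k2 = f(0.720000, -0.708656) = 0.486215
  y ← -0.871452 + (0.24/2)·(0.678313 + 0.486215) = -0.731708
y(0.72) ≈ -0.7317

-0.7317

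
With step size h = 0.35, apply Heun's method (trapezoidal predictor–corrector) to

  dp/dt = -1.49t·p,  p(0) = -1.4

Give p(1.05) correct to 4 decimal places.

Heun: k1 = f(t_n, p_n); k2 = f(t_n + h, p_n + h·k1); p_{n+1} = p_n + (h/2)·(k1 + k2).
t=0.000000, p=-1.400000:
  k1 = f(0.000000, -1.400000) = 0.000000
  k2 = f(0.350000, -1.400000) = 0.730100
  p ← -1.400000 + (0.35/2)·(0.000000 + 0.730100) = -1.272232
t=0.350000, p=-1.272232:
  k1 = f(0.350000, -1.272232) = 0.663469
  k2 = f(0.700000, -1.040018) = 1.084739
  p ← -1.272232 + (0.35/2)·(0.663469 + 1.084739) = -0.966296
t=0.700000, p=-0.966296:
  k1 = f(0.700000, -0.966296) = 1.007847
  k2 = f(1.050000, -0.613550) = 0.959898
  p ← -0.966296 + (0.35/2)·(1.007847 + 0.959898) = -0.621941
p(1.05) ≈ -0.6219

-0.6219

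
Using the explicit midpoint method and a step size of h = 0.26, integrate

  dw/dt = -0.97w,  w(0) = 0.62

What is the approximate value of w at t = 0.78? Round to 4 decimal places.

0.2938

Midpoint: k1 = f(t_n, w_n); k2 = f(t_n + h/2, w_n + (h/2)·k1); w_{n+1} = w_n + h·k2.
t=0.000000, w=0.620000:
  k1 = f(0.000000, 0.620000) = -0.601400
  k2 = f(0.130000, 0.541818) = -0.525563
  w ← 0.620000 + 0.26·(-0.525563) = 0.483354
t=0.260000, w=0.483354:
  k1 = f(0.260000, 0.483354) = -0.468853
  k2 = f(0.390000, 0.422403) = -0.409731
  w ← 0.483354 + 0.26·(-0.409731) = 0.376824
t=0.520000, w=0.376824:
  k1 = f(0.520000, 0.376824) = -0.365519
  k2 = f(0.650000, 0.329306) = -0.319427
  w ← 0.376824 + 0.26·(-0.319427) = 0.293773
w(0.78) ≈ 0.2938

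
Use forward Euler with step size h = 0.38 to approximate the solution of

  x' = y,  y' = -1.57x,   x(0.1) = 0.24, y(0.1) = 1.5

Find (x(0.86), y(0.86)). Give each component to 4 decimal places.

1.3256, 0.8736

Euler on (x,y): x_{n+1} = x_n + h·x', y_{n+1} = y_n + h·y'.
0.100000: (0.240000, 1.500000); f=(1.500000, -0.376800) → (0.810000, 1.356816)
0.480000: (0.810000, 1.356816); f=(1.356816, -1.271700) → (1.325590, 0.873570)
(x(0.86), y(0.86)) ≈ (1.3256, 0.8736)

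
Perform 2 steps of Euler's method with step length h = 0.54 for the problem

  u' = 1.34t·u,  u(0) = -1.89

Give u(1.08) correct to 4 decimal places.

Euler: u_{n+1} = u_n + h·f(t_n, u_n).
t=0.000000, u=-1.890000: f=0.000000 → u ← -1.890000 + 0.54·0.000000 = -1.890000
t=0.540000, u=-1.890000: f=-1.367604 → u ← -1.890000 + 0.54·(-1.367604) = -2.628506
u(1.08) ≈ -2.6285

-2.6285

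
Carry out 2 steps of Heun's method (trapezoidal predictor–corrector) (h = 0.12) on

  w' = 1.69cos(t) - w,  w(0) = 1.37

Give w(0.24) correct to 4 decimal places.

1.4339

Heun: k1 = f(t_n, w_n); k2 = f(t_n + h, w_n + h·k1); w_{n+1} = w_n + (h/2)·(k1 + k2).
t=0.000000, w=1.370000:
  k1 = f(0.000000, 1.370000) = 0.320000
  k2 = f(0.120000, 1.408400) = 0.269447
  w ← 1.370000 + (0.12/2)·(0.320000 + 0.269447) = 1.405367
t=0.120000, w=1.405367:
  k1 = f(0.120000, 1.405367) = 0.272480
  k2 = f(0.240000, 1.438064) = 0.203497
  w ← 1.405367 + (0.12/2)·(0.272480 + 0.203497) = 1.433925
w(0.24) ≈ 1.4339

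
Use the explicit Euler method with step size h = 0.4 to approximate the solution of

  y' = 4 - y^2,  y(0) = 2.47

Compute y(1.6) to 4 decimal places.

2.0620

Euler: y_{n+1} = y_n + h·f(x_n, y_n).
x=0.000000, y=2.470000: f=-2.100900 → y ← 2.470000 + 0.4·(-2.100900) = 1.629640
x=0.400000, y=1.629640: f=1.344273 → y ← 1.629640 + 0.4·1.344273 = 2.167349
x=0.800000, y=2.167349: f=-0.697403 → y ← 2.167349 + 0.4·(-0.697403) = 1.888388
x=1.200000, y=1.888388: f=0.433991 → y ← 1.888388 + 0.4·0.433991 = 2.061984
y(1.6) ≈ 2.0620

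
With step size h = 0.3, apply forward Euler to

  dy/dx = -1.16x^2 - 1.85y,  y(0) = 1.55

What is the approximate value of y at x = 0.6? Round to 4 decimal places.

Euler: y_{n+1} = y_n + h·f(x_n, y_n).
x=0.000000, y=1.550000: f=-2.867500 → y ← 1.550000 + 0.3·(-2.867500) = 0.689750
x=0.300000, y=0.689750: f=-1.380437 → y ← 0.689750 + 0.3·(-1.380437) = 0.275619
y(0.6) ≈ 0.2756

0.2756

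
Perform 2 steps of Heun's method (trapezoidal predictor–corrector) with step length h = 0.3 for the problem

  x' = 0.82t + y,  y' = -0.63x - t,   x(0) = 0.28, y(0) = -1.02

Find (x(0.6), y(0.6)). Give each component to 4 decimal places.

Heun on (x,y): k1 = f(t_n, state_n); k2 = f(t_n + h, state_n + h·k1); state_{n+1} = state_n + (h/2)·(k1 + k2).
0.000000: (0.280000, -1.020000)
  k1 = (-1.020000, -0.176400)
  predictor → (-0.026000, -1.072920)
  k2 = (-0.826920, -0.283620)
  → (0.002962, -1.089003)
0.300000: (0.002962, -1.089003)
  k1 = (-0.843003, -0.301866)
  predictor → (-0.249939, -1.179563)
  k2 = (-0.687563, -0.442538)
  → (-0.226623, -1.200664)
(x(0.6), y(0.6)) ≈ (-0.2266, -1.2007)

-0.2266, -1.2007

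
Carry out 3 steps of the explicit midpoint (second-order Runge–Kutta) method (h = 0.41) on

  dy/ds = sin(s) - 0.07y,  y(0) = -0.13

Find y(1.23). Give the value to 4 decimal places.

0.5332

Midpoint: k1 = f(s_n, y_n); k2 = f(s_n + h/2, y_n + (h/2)·k1); y_{n+1} = y_n + h·k2.
s=0.000000, y=-0.130000:
  k1 = f(0.000000, -0.130000) = 0.009100
  k2 = f(0.205000, -0.128135) = 0.212537
  y ← -0.130000 + 0.41·0.212537 = -0.042860
s=0.410000, y=-0.042860:
  k1 = f(0.410000, -0.042860) = 0.401610
  k2 = f(0.615000, 0.039470) = 0.574196
  y ← -0.042860 + 0.41·0.574196 = 0.192560
s=0.820000, y=0.192560:
  k1 = f(0.820000, 0.192560) = 0.717667
  k2 = f(1.025000, 0.339682) = 0.830936
  y ← 0.192560 + 0.41·0.830936 = 0.533244
y(1.23) ≈ 0.5332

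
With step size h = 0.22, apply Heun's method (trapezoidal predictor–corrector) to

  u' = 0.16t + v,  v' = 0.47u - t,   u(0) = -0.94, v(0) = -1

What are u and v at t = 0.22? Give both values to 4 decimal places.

-1.1668, -1.1328

Heun on (u,v): k1 = f(t_n, state_n); k2 = f(t_n + h, state_n + h·k1); state_{n+1} = state_n + (h/2)·(k1 + k2).
0.000000: (-0.940000, -1.000000)
  k1 = (-1.000000, -0.441800)
  predictor → (-1.160000, -1.097196)
  k2 = (-1.061996, -0.765200)
  → (-1.166820, -1.132770)
(u(0.22), v(0.22)) ≈ (-1.1668, -1.1328)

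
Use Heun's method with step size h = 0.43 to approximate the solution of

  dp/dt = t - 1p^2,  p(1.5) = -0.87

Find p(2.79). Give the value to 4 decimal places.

Heun: k1 = f(t_n, p_n); k2 = f(t_n + h, p_n + h·k1); p_{n+1} = p_n + (h/2)·(k1 + k2).
t=1.500000, p=-0.870000:
  k1 = f(1.500000, -0.870000) = 0.743100
  k2 = f(1.930000, -0.550467) = 1.626986
  p ← -0.870000 + (0.43/2)·(0.743100 + 1.626986) = -0.360431
t=1.930000, p=-0.360431:
  k1 = f(1.930000, -0.360431) = 1.800089
  k2 = f(2.360000, 0.413607) = 2.188929
  p ← -0.360431 + (0.43/2)·(1.800089 + 2.188929) = 0.497207
t=2.360000, p=0.497207:
  k1 = f(2.360000, 0.497207) = 2.112785
  k2 = f(2.790000, 1.405705) = 0.813994
  p ← 0.497207 + (0.43/2)·(2.112785 + 0.813994) = 1.126465
p(2.79) ≈ 1.1265

1.1265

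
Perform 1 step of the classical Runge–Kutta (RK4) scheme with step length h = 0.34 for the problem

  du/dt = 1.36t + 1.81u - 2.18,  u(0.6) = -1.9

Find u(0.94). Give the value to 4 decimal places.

-4.0572

RK4: k1 = f(t_n, u_n); k2 = f(t_n + h/2, u_n + (h/2)·k1); k3 = f(t_n + h/2, u_n + (h/2)·k2); k4 = f(t_n + h, u_n + h·k3); u_{n+1} = u_n + (h/6)·(k1 + 2k2 + 2k3 + k4).
t=0.600000, u=-1.900000:
  k1 = f(0.600000, -1.900000) = -4.803000
  k2 = f(0.770000, -2.716510) = -6.049683
  k3 = f(0.770000, -2.928446) = -6.433287
  k4 = f(0.940000, -4.087318) = -8.299645
  u ← -1.900000 + (0.34/6)·(k1 + 2k2 + 2k3 + k4) = -4.057220
u(0.94) ≈ -4.0572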